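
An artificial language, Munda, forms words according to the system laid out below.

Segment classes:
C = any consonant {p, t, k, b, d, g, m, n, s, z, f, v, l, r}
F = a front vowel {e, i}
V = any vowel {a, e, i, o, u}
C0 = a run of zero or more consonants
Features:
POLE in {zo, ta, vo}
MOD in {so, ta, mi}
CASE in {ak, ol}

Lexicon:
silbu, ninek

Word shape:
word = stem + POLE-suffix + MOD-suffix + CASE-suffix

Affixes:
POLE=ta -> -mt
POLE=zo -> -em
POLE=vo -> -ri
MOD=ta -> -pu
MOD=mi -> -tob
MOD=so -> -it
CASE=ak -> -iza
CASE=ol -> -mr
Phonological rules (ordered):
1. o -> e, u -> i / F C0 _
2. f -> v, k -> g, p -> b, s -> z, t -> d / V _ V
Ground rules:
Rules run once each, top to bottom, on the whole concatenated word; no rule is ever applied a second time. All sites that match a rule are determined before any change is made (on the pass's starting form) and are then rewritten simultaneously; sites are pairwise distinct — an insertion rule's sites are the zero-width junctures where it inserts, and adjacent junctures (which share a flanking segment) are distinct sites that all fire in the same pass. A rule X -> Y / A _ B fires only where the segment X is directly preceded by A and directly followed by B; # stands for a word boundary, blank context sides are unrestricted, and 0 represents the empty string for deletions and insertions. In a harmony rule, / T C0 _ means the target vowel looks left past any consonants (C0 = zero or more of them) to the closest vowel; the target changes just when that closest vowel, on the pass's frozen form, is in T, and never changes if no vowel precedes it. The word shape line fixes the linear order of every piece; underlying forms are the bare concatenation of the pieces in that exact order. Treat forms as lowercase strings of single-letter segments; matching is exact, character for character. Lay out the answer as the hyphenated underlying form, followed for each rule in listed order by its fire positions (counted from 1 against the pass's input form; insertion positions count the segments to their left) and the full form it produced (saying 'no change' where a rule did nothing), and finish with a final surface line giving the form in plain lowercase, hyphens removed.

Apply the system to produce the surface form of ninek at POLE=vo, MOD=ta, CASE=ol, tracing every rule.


underlying: ninek-ri-pu-mr
1. o -> e, u -> i / F C0 _: fires at position(s) 9: ninekripimr
2. f -> v, k -> g, p -> b, s -> z, t -> d / V _ V: fires at position(s) 8: ninekribimr
surface: ninekribimr


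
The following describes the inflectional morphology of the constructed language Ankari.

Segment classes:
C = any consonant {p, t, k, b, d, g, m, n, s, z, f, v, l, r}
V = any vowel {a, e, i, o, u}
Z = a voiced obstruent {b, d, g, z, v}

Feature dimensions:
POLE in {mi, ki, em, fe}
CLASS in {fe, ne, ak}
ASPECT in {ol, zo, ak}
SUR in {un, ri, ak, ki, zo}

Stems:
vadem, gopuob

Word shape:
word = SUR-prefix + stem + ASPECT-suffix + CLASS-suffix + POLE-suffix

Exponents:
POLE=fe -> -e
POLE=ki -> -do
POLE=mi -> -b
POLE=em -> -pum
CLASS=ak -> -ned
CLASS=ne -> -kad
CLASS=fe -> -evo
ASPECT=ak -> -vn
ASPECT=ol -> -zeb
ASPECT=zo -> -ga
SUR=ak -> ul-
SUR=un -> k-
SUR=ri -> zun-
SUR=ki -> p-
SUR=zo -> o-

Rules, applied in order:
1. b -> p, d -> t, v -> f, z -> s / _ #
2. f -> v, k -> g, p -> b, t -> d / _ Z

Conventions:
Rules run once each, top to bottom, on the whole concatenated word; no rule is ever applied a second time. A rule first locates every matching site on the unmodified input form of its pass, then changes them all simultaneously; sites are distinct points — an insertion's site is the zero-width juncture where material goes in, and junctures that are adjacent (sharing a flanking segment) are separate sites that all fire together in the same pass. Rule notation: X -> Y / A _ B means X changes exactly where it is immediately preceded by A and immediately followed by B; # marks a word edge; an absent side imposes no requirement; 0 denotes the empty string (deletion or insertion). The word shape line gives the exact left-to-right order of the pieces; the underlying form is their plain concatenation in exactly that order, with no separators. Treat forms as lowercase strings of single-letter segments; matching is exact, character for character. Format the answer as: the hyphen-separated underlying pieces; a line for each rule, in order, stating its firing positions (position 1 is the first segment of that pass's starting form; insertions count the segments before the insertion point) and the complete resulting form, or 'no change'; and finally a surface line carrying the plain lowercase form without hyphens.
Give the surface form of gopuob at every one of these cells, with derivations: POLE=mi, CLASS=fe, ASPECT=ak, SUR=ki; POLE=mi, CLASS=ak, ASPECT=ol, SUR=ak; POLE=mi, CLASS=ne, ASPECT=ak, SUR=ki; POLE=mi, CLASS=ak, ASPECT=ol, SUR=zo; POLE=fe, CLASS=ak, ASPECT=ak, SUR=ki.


cell POLE=mi, CLASS=fe, ASPECT=ak, SUR=ki:
underlying: p-gopuob-vn-evo-b
1. b -> p, d -> t, v -> f, z -> s / _ #: fires at position(s) 13: pgopuobvnevop
2. f -> v, k -> g, p -> b, t -> d / _ Z: fires at position(s) 1: bgopuobvnevop
surface: bgopuobvnevop

cell POLE=mi, CLASS=ak, ASPECT=ol, SUR=ak:
underlying: ul-gopuob-zeb-ned-b
1. b -> p, d -> t, v -> f, z -> s / _ #: fires at position(s) 15: ulgopuobzebnedp
2. f -> v, k -> g, p -> b, t -> d / _ Z: no change
surface: ulgopuobzebnedp

cell POLE=mi, CLASS=ne, ASPECT=ak, SUR=ki:
underlying: p-gopuob-vn-kad-b
1. b -> p, d -> t, v -> f, z -> s / _ #: fires at position(s) 13: pgopuobvnkadp
2. f -> v, k -> g, p -> b, t -> d / _ Z: fires at position(s) 1: bgopuobvnkadp
surface: bgopuobvnkadp

cell POLE=mi, CLASS=ak, ASPECT=ol, SUR=zo:
underlying: o-gopuob-zeb-ned-b
1. b -> p, d -> t, v -> f, z -> s / _ #: fires at position(s) 14: ogopuobzebnedp
2. f -> v, k -> g, p -> b, t -> d / _ Z: no change
surface: ogopuobzebnedp

cell POLE=fe, CLASS=ak, ASPECT=ak, SUR=ki:
underlying: p-gopuob-vn-ned-e
1. b -> p, d -> t, v -> f, z -> s / _ #: no change
2. f -> v, k -> g, p -> b, t -> d / _ Z: fires at position(s) 1: bgopuobvnnede
surface: bgopuobvnnede


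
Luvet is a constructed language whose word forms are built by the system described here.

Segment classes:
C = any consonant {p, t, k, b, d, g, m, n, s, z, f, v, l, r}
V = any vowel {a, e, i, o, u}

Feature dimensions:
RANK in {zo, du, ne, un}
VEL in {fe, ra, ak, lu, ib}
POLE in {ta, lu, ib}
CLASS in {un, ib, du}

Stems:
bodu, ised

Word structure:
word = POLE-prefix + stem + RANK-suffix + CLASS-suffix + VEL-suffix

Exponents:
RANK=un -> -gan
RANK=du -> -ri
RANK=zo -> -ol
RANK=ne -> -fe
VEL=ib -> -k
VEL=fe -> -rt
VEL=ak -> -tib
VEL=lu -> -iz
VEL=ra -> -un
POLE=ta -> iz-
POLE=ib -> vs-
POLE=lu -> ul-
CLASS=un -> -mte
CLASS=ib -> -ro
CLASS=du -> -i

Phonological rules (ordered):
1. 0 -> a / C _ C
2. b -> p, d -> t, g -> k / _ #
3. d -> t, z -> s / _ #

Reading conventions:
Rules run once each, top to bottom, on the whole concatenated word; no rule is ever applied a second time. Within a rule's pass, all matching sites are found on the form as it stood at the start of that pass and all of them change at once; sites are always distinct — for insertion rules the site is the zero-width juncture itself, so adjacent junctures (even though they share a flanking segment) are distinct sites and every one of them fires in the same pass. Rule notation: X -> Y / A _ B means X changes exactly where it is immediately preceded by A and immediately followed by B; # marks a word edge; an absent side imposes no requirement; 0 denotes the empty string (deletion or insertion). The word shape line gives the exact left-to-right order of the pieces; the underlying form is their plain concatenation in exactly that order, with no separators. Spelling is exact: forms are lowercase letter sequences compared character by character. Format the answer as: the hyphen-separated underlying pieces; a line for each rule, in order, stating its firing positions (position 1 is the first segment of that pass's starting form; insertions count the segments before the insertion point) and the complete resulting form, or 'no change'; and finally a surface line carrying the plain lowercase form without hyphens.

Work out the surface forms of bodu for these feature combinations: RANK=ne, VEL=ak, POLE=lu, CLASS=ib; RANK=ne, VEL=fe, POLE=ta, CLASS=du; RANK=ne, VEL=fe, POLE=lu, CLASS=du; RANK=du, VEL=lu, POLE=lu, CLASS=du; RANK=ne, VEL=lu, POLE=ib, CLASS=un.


cell RANK=ne, VEL=ak, POLE=lu, CLASS=ib:
underlying: ul-bodu-fe-ro-tib
1. 0 -> a / C _ C: inserts after position(s) 2: ulaboduferotib
2. b -> p, d -> t, g -> k / _ #: fires at position(s) 14: ulaboduferotip
3. d -> t, z -> s / _ #: no change
surface: ulaboduferotip

cell RANK=ne, VEL=fe, POLE=ta, CLASS=du:
underlying: iz-bodu-fe-i-rt
1. 0 -> a / C _ C: inserts after position(s) 2, 10: izabodufeirat
2. b -> p, d -> t, g -> k / _ #: no change
3. d -> t, z -> s / _ #: no change
surface: izabodufeirat

cell RANK=ne, VEL=fe, POLE=lu, CLASS=du:
underlying: ul-bodu-fe-i-rt
1. 0 -> a / C _ C: inserts after position(s) 2, 10: ulabodufeirat
2. b -> p, d -> t, g -> k / _ #: no change
3. d -> t, z -> s / _ #: no change
surface: ulabodufeirat

cell RANK=du, VEL=lu, POLE=lu, CLASS=du:
underlying: ul-bodu-ri-i-iz
1. 0 -> a / C _ C: inserts after position(s) 2: ulaboduriiiz
2. b -> p, d -> t, g -> k / _ #: no change
3. d -> t, z -> s / _ #: fires at position(s) 12: ulaboduriiis
surface: ulaboduriiis

cell RANK=ne, VEL=lu, POLE=ib, CLASS=un:
underlying: vs-bodu-fe-mte-iz
1. 0 -> a / C _ C: inserts after position(s) 1, 2, 9: vasabodufemateiz
2. b -> p, d -> t, g -> k / _ #: no change
3. d -> t, z -> s / _ #: fires at position(s) 16: vasabodufemateis
surface: vasabodufemateis


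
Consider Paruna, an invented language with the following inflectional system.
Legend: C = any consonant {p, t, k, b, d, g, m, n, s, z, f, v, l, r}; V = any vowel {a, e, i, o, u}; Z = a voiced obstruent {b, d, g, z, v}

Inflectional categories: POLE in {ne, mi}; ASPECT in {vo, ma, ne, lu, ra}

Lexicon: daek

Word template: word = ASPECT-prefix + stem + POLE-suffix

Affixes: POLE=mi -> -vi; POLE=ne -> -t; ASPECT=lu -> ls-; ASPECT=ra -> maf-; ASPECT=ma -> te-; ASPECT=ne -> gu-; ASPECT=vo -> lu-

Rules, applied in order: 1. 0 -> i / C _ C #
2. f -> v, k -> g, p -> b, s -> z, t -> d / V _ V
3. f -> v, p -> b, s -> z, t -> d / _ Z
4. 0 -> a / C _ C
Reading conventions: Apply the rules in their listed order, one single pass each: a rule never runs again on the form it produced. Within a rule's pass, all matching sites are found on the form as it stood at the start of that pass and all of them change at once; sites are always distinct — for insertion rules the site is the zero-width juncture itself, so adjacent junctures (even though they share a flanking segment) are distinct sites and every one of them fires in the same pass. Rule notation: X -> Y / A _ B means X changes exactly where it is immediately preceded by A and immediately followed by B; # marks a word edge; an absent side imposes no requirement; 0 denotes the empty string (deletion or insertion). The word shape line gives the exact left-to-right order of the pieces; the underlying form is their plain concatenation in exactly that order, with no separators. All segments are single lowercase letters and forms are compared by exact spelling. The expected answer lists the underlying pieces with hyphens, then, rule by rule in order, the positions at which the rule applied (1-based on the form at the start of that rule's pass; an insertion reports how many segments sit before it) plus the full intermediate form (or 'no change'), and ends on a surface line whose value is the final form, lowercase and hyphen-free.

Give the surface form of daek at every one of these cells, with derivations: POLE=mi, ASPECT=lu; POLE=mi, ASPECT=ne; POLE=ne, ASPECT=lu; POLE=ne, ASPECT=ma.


cell POLE=mi, ASPECT=lu:
underlying: ls-daek-vi
1. 0 -> i / C _ C #: no change
2. f -> v, k -> g, p -> b, s -> z, t -> d / V _ V: no change
3. f -> v, p -> b, s -> z, t -> d / _ Z: fires at position(s) 2: lzdaekvi
4. 0 -> a / C _ C: inserts after position(s) 1, 2, 6: lazadaekavi
surface: lazadaekavi

cell POLE=mi, ASPECT=ne:
underlying: gu-daek-vi
1. 0 -> i / C _ C #: no change
2. f -> v, k -> g, p -> b, s -> z, t -> d / V _ V: no change
3. f -> v, p -> b, s -> z, t -> d / _ Z: no change
4. 0 -> a / C _ C: inserts after position(s) 6: gudaekavi
surface: gudaekavi

cell POLE=ne, ASPECT=lu:
underlying: ls-daek-t
1. 0 -> i / C _ C #: inserts after position(s) 6: lsdaekit
2. f -> v, k -> g, p -> b, s -> z, t -> d / V _ V: fires at position(s) 6: lsdaegit
3. f -> v, p -> b, s -> z, t -> d / _ Z: fires at position(s) 2: lzdaegit
4. 0 -> a / C _ C: inserts after position(s) 1, 2: lazadaegit
surface: lazadaegit

cell POLE=ne, ASPECT=ma:
underlying: te-daek-t
1. 0 -> i / C _ C #: inserts after position(s) 6: tedaekit
2. f -> v, k -> g, p -> b, s -> z, t -> d / V _ V: fires at position(s) 6: tedaegit
3. f -> v, p -> b, s -> z, t -> d / _ Z: no change
4. 0 -> a / C _ C: no change
surface: tedaegit


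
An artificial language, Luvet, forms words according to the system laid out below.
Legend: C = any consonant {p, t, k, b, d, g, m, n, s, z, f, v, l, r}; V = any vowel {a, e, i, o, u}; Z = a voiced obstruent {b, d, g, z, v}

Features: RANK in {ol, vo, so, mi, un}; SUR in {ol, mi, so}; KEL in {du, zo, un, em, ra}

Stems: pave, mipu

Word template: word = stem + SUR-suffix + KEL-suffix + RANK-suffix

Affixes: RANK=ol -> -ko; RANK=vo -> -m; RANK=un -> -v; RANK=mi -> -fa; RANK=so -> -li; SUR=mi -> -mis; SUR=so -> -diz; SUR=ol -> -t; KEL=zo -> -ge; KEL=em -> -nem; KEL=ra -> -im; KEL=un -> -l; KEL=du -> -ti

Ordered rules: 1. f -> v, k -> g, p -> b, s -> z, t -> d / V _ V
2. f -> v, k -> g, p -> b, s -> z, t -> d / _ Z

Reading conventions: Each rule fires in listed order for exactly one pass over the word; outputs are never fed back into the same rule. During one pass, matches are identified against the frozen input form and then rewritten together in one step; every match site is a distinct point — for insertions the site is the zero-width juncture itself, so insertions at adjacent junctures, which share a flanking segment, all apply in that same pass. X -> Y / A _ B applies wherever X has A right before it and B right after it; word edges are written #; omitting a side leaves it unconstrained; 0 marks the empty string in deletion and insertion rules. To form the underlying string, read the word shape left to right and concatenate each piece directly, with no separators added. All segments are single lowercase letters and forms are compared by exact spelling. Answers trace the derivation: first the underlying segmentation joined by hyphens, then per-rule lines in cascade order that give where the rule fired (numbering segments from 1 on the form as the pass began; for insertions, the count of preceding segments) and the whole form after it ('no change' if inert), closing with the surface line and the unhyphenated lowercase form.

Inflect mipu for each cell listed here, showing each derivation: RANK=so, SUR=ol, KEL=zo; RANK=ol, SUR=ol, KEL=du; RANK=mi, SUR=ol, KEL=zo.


cell RANK=so, SUR=ol, KEL=zo:
underlying: mipu-t-ge-li
1. f -> v, k -> g, p -> b, s -> z, t -> d / V _ V: fires at position(s) 3: mibutgeli
2. f -> v, k -> g, p -> b, s -> z, t -> d / _ Z: fires at position(s) 5: mibudgeli
surface: mibudgeli

cell RANK=ol, SUR=ol, KEL=du:
underlying: mipu-t-ti-ko
1. f -> v, k -> g, p -> b, s -> z, t -> d / V _ V: fires at position(s) 3, 8: mibuttigo
2. f -> v, k -> g, p -> b, s -> z, t -> d / _ Z: no change
surface: mibuttigo

cell RANK=mi, SUR=ol, KEL=zo:
underlying: mipu-t-ge-fa
1. f -> v, k -> g, p -> b, s -> z, t -> d / V _ V: fires at position(s) 3, 8: mibutgeva
2. f -> v, k -> g, p -> b, s -> z, t -> d / _ Z: fires at position(s) 5: mibudgeva
surface: mibudgeva


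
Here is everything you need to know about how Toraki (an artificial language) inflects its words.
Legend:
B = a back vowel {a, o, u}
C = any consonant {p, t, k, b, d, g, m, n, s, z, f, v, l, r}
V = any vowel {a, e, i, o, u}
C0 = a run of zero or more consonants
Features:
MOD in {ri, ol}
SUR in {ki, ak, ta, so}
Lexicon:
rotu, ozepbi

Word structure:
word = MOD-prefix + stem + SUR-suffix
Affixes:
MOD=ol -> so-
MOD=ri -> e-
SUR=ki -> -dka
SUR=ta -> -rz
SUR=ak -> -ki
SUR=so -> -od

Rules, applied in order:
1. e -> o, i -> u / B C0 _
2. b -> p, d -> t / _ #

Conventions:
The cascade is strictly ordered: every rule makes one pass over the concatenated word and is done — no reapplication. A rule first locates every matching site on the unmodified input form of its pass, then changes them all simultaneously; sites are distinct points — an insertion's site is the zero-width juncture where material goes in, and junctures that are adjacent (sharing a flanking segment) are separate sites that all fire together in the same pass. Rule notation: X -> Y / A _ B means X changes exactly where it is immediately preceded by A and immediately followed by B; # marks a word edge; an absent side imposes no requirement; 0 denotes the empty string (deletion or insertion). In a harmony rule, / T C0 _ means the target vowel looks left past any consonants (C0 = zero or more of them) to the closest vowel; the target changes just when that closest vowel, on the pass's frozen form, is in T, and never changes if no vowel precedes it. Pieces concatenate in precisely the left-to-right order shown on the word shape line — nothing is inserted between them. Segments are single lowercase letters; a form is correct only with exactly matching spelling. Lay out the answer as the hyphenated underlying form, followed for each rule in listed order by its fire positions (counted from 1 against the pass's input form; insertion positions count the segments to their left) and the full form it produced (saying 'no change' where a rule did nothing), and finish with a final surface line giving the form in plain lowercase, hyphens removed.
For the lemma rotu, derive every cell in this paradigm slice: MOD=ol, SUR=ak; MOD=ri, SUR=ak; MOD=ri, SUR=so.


cell MOD=ol, SUR=ak:
underlying: so-rotu-ki
1. e -> o, i -> u / B C0 _: fires at position(s) 8: sorotuku
2. b -> p, d -> t / _ #: no change
surface: sorotuku

cell MOD=ri, SUR=ak:
underlying: e-rotu-ki
1. e -> o, i -> u / B C0 _: fires at position(s) 7: erotuku
2. b -> p, d -> t / _ #: no change
surface: erotuku

cell MOD=ri, SUR=so:
underlying: e-rotu-od
1. e -> o, i -> u / B C0 _: no change
2. b -> p, d -> t / _ #: fires at position(s) 7: erotuot
surface: erotuot


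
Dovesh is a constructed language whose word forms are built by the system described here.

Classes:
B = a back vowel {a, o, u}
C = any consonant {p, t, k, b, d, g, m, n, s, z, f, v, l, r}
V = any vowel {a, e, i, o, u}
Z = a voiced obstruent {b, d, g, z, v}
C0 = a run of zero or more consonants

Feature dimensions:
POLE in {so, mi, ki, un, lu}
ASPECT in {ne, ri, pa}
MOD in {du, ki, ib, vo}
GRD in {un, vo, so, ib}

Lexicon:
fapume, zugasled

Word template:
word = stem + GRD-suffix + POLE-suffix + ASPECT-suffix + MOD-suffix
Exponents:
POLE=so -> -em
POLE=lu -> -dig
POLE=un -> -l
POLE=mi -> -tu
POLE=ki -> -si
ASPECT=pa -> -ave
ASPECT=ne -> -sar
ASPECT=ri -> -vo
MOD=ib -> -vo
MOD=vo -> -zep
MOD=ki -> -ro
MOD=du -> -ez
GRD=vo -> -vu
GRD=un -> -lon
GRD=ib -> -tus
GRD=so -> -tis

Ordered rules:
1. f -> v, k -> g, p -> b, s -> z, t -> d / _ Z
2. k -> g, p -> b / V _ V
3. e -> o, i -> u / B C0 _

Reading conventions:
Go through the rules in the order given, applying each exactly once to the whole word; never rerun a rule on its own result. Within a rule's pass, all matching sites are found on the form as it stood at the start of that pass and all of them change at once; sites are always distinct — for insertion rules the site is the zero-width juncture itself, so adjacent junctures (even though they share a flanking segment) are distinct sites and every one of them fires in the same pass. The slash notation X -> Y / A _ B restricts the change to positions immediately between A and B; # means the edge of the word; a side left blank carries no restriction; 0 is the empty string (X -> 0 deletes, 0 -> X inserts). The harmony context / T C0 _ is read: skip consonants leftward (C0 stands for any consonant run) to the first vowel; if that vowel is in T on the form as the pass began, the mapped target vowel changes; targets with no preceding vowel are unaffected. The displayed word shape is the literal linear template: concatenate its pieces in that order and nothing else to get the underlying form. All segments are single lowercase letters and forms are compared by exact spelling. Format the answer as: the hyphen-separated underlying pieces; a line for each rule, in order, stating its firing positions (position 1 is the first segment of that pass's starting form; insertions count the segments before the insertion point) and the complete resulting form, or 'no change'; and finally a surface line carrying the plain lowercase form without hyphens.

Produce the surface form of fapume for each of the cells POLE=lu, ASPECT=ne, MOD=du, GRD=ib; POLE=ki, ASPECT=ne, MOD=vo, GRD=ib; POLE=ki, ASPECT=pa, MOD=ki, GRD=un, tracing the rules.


cell POLE=lu, ASPECT=ne, MOD=du, GRD=ib:
underlying: fapume-tus-dig-sar-ez
1. f -> v, k -> g, p -> b, s -> z, t -> d / _ Z: fires at position(s) 9: fapumetuzdigsarez
2. k -> g, p -> b / V _ V: fires at position(s) 3: fabumetuzdigsarez
3. e -> o, i -> u / B C0 _: fires at position(s) 6, 11, 16: fabumotuzdugsaroz
surface: fabumotuzdugsaroz

cell POLE=ki, ASPECT=ne, MOD=vo, GRD=ib:
underlying: fapume-tus-si-sar-zep
1. f -> v, k -> g, p -> b, s -> z, t -> d / _ Z: no change
2. k -> g, p -> b / V _ V: fires at position(s) 3: fabumetussisarzep
3. e -> o, i -> u / B C0 _: fires at position(s) 6, 11, 16: fabumotussusarzop
surface: fabumotussusarzop

cell POLE=ki, ASPECT=pa, MOD=ki, GRD=un:
underlying: fapume-lon-si-ave-ro
1. f -> v, k -> g, p -> b, s -> z, t -> d / _ Z: no change
2. k -> g, p -> b / V _ V: fires at position(s) 3: fabumelonsiavero
3. e -> o, i -> u / B C0 _: fires at position(s) 6, 11, 14: fabumolonsuavoro
surface: fabumolonsuavoro


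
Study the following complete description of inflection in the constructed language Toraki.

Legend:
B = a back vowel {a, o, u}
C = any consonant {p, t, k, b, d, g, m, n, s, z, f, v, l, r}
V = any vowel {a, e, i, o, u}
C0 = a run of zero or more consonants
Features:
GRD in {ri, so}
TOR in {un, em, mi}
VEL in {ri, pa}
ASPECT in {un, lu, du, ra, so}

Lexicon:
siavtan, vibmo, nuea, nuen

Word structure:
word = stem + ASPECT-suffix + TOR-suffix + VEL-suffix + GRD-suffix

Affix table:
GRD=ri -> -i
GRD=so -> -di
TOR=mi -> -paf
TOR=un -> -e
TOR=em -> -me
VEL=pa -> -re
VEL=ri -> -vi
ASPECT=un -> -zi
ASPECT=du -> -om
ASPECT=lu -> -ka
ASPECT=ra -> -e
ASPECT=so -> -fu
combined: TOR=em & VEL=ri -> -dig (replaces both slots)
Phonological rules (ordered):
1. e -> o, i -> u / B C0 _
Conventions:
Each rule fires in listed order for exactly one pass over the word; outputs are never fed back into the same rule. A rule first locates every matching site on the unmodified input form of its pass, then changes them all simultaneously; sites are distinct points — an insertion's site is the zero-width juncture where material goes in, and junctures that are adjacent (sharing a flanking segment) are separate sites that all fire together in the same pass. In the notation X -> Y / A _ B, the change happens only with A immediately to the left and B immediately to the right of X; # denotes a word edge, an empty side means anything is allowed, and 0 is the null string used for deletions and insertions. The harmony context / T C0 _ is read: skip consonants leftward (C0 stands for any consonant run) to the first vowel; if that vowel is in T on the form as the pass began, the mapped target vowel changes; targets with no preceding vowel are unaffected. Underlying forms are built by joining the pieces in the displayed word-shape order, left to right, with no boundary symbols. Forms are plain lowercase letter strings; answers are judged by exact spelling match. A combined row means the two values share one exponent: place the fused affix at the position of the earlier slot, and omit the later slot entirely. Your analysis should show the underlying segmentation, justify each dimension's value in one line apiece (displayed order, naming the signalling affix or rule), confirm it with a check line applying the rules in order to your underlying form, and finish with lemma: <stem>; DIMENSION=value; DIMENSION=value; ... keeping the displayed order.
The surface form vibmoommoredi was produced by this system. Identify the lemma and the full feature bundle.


underlying: vibmo-om-me-re-di
GRD=so - signalled by the affix -di
TOR=em - signalled by the affix -me
VEL=pa - signalled by the affix -re
ASPECT=du - signalled by the affix -om
check: vibmoommeredi -> vibmoommoredi
lemma: vibmo; GRD=so; TOR=em; VEL=pa; ASPECT=du


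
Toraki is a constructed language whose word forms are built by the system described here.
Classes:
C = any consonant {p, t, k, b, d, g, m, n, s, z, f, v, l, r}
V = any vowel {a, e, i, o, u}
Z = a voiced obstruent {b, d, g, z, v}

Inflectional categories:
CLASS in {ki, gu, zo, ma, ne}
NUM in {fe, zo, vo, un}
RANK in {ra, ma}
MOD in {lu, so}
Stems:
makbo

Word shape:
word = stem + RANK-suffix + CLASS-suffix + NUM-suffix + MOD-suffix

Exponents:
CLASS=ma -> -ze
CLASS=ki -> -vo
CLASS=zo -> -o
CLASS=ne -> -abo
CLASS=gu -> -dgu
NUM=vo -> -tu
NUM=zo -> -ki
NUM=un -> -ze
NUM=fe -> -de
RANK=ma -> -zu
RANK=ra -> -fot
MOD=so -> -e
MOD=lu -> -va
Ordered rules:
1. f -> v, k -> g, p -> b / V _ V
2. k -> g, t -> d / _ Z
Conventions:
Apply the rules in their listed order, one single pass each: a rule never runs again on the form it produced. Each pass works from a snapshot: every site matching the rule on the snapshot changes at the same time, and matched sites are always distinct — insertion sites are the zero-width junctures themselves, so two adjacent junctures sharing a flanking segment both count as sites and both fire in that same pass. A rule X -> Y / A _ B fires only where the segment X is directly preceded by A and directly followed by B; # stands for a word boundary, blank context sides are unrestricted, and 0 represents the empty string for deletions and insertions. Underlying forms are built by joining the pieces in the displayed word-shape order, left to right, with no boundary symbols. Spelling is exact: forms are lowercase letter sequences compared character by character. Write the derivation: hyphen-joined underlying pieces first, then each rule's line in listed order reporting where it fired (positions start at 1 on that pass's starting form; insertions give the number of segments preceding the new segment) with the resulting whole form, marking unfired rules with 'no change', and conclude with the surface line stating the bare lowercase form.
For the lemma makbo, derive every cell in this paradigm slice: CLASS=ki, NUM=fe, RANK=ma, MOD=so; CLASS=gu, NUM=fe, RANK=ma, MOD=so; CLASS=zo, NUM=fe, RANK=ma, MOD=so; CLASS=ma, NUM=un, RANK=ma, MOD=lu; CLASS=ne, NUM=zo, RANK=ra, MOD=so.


cell CLASS=ki, NUM=fe, RANK=ma, MOD=so:
underlying: makbo-zu-vo-de-e
1. f -> v, k -> g, p -> b / V _ V: no change
2. k -> g, t -> d / _ Z: fires at position(s) 3: magbozuvodee
surface: magbozuvodee

cell CLASS=gu, NUM=fe, RANK=ma, MOD=so:
underlying: makbo-zu-dgu-de-e
1. f -> v, k -> g, p -> b / V _ V: no change
2. k -> g, t -> d / _ Z: fires at position(s) 3: magbozudgudee
surface: magbozudgudee

cell CLASS=zo, NUM=fe, RANK=ma, MOD=so:
underlying: makbo-zu-o-de-e
1. f -> v, k -> g, p -> b / V _ V: no change
2. k -> g, t -> d / _ Z: fires at position(s) 3: magbozuodee
surface: magbozuodee

cell CLASS=ma, NUM=un, RANK=ma, MOD=lu:
underlying: makbo-zu-ze-ze-va
1. f -> v, k -> g, p -> b / V _ V: no change
2. k -> g, t -> d / _ Z: fires at position(s) 3: magbozuzezeva
surface: magbozuzezeva

cell CLASS=ne, NUM=zo, RANK=ra, MOD=so:
underlying: makbo-fot-abo-ki-e
1. f -> v, k -> g, p -> b / V _ V: fires at position(s) 6, 12: makbovotabogie
2. k -> g, t -> d / _ Z: fires at position(s) 3: magbovotabogie
surface: magbovotabogie


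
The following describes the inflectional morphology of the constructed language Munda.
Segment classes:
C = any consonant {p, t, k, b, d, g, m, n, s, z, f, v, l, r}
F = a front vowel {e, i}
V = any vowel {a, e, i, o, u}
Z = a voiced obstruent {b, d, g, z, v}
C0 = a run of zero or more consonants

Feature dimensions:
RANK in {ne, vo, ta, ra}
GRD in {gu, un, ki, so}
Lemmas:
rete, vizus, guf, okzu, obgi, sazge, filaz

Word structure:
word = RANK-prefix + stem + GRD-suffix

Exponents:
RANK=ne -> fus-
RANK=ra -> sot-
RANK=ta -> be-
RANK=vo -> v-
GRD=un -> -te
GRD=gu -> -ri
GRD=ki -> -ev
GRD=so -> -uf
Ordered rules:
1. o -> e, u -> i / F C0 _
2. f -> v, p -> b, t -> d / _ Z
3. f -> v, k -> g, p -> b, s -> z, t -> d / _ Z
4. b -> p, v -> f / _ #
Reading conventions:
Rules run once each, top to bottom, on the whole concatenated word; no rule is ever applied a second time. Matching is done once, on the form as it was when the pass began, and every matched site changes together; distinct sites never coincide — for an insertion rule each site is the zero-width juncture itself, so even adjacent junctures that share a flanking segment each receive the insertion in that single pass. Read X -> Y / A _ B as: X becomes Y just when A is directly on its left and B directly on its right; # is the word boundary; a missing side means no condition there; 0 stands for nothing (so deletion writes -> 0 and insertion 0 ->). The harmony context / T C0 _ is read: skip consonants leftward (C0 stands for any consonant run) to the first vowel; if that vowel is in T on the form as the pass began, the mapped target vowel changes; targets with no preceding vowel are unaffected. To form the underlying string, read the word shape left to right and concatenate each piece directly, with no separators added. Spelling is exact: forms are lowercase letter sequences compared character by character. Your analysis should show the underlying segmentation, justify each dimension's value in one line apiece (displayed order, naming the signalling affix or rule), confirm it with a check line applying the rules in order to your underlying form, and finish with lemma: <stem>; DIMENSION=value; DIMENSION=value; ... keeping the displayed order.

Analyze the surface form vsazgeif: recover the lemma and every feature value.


underlying: v-sazge-uf
RANK=vo - signalled by the affix v-
GRD=so - signalled by the affix -uf
check: vsazgeuf -> vsazgeif -> vsazgeif -> vsazgeif -> vsazgeif
lemma: sazge; RANK=vo; GRD=so


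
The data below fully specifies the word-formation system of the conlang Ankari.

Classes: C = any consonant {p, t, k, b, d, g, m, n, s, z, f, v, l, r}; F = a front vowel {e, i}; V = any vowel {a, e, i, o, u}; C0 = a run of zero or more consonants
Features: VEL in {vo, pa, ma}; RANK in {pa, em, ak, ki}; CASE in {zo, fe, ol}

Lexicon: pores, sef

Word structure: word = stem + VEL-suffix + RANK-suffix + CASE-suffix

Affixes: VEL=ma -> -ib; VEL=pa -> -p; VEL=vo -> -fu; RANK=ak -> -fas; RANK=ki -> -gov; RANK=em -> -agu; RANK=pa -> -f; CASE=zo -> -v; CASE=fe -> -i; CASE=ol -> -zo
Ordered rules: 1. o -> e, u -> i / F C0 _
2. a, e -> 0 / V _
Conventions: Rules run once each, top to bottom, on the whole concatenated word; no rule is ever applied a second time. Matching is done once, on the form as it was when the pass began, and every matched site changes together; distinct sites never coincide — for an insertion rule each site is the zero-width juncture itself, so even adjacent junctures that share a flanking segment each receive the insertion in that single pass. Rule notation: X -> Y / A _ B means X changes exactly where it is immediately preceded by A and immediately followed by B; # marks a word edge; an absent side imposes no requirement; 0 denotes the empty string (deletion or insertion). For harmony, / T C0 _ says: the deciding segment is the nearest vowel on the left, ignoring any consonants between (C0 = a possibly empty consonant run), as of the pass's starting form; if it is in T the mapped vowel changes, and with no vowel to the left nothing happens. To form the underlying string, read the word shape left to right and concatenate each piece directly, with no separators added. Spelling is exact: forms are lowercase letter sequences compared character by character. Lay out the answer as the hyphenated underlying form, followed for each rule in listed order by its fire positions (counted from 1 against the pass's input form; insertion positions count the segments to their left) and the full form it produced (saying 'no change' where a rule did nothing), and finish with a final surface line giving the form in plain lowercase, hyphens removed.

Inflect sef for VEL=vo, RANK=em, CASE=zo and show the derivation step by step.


underlying: sef-fu-agu-v
1. o -> e, u -> i / F C0 _: fires at position(s) 5: seffiaguv
2. a, e -> 0 / V _: fires at position(s) 6: seffiguv
surface: seffiguv


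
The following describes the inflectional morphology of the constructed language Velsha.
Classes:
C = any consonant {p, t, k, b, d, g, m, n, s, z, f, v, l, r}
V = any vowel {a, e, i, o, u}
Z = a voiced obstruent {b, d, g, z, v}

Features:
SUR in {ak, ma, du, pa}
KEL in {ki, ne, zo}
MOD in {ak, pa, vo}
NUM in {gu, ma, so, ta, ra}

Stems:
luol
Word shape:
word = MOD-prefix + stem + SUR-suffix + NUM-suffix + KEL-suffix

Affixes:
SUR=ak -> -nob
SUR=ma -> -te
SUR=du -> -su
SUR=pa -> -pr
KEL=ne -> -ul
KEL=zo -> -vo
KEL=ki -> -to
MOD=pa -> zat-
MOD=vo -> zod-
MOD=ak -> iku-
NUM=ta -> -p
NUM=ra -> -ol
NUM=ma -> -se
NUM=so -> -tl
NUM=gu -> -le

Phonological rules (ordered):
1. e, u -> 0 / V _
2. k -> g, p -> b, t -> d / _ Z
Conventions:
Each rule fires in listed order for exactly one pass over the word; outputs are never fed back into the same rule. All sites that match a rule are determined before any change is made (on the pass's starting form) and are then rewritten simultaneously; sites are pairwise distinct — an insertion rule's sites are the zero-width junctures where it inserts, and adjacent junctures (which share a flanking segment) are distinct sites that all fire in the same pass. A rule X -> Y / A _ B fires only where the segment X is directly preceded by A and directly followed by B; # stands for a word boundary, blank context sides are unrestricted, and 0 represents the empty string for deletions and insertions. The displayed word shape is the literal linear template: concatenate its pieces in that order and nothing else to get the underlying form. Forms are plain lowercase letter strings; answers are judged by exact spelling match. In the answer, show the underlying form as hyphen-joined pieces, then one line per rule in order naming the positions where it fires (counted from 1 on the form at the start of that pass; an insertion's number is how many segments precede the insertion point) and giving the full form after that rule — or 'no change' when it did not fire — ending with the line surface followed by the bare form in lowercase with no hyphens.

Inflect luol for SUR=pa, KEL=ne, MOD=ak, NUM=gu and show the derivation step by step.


underlying: iku-luol-pr-le-ul
1. e, u -> 0 / V _: fires at position(s) 12: ikuluolprlel
2. k -> g, p -> b, t -> d / _ Z: no change
surface: ikuluolprlel


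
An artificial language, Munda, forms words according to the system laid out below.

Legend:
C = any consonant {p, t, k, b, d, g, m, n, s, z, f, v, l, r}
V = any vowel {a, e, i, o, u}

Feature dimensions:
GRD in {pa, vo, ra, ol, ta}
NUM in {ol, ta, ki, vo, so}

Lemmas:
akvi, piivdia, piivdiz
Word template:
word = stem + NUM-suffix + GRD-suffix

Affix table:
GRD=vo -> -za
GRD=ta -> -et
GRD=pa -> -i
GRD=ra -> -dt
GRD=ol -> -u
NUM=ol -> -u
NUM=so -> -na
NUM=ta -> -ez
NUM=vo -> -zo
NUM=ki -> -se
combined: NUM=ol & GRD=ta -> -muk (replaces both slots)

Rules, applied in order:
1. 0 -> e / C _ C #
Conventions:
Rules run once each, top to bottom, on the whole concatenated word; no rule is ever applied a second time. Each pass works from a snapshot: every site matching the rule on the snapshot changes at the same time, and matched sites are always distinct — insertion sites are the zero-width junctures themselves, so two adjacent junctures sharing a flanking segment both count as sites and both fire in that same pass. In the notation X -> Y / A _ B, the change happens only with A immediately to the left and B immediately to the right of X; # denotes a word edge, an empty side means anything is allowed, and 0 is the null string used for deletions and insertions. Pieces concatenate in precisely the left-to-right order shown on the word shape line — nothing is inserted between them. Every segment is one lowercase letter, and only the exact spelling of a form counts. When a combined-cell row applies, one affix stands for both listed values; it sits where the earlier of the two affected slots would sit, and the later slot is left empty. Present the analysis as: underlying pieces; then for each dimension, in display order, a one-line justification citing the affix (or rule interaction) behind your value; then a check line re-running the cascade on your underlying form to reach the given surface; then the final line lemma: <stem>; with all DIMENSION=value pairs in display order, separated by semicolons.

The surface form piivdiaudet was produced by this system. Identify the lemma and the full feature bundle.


underlying: piivdia-u-dt
GRD=ra - signalled by the affix -dt
NUM=ol - signalled by the affix -u
check: piivdiaudt -> piivdiaudet
lemma: piivdia; GRD=ra; NUM=ol


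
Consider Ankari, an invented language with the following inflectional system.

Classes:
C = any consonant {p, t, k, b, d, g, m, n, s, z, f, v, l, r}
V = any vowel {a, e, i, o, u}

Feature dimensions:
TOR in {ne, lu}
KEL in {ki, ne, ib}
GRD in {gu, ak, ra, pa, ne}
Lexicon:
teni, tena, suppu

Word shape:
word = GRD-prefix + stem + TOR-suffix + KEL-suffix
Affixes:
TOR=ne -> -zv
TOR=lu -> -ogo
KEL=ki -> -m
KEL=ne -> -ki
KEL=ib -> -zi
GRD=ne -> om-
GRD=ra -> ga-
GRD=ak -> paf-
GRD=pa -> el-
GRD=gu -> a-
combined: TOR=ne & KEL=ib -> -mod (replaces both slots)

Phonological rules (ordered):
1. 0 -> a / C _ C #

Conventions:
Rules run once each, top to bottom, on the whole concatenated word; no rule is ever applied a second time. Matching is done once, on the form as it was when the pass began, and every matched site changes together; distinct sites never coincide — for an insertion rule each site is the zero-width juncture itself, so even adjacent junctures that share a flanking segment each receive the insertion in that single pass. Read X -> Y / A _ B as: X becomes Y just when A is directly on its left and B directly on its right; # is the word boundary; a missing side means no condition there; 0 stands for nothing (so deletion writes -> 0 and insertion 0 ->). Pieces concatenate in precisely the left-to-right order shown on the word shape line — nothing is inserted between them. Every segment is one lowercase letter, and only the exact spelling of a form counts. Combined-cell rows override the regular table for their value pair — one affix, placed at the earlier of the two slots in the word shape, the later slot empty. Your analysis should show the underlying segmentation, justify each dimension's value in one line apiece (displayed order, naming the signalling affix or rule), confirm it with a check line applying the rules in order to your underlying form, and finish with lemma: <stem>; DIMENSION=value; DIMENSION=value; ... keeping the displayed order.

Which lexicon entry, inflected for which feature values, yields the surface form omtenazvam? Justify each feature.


underlying: om-tena-zv-m
TOR=ne - signalled by the affix -zv
KEL=ki - signalled by the affix -m
GRD=ne - signalled by the affix om-
check: omtenazvm -> omtenazvam
lemma: tena; TOR=ne; KEL=ki; GRD=ne


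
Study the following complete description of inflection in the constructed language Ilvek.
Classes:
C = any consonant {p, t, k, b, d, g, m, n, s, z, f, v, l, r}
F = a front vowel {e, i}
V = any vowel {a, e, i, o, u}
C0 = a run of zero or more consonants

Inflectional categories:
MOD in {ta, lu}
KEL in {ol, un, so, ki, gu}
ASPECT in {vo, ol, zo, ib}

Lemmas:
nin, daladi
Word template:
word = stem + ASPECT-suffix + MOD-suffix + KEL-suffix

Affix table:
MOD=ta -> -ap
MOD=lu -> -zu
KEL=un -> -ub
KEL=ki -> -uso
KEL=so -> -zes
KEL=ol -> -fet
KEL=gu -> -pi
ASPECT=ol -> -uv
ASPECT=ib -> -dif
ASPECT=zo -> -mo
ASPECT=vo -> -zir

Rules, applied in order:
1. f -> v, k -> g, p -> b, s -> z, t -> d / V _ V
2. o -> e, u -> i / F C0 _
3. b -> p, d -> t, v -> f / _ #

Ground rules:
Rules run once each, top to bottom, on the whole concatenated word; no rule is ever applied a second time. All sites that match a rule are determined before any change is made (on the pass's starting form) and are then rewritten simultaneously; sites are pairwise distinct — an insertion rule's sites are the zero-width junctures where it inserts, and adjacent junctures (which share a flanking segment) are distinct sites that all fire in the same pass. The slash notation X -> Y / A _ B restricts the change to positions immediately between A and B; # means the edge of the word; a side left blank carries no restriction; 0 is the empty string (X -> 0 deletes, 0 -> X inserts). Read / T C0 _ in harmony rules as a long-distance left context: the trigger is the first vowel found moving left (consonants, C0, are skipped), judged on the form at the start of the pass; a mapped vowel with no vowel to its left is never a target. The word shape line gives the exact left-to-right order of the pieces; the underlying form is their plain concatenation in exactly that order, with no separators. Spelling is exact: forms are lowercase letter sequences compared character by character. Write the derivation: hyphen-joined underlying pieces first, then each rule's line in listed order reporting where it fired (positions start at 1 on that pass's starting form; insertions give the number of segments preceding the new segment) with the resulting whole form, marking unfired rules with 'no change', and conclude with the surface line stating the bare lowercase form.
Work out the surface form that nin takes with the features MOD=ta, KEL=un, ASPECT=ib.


underlying: nin-dif-ap-ub
1. f -> v, k -> g, p -> b, s -> z, t -> d / V _ V: fires at position(s) 6, 8: nindivabub
2. o -> e, u -> i / F C0 _: no change
3. b -> p, d -> t, v -> f / _ #: fires at position(s) 10: nindivabup
surface: nindivabup
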